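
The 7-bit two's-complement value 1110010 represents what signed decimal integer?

-14

pattern = 1110010 (MSB is 1 ⇒ negative)
Invert: 0001101, add 1 → 0001110 = 14, so the value is -14.
(Equivalently: 114 - 2^7 = 114 - 128 = -14.)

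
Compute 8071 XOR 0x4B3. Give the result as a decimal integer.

8071 = 1111110000111
0x4B3 = 0010010110011
XOR → 1101100110100 = 6964

6964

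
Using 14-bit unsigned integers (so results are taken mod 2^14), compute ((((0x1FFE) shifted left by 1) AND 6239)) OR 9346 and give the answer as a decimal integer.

0x1FFE = 01111111111110
→ shifted left by 1 (mod 2^14) → 11111111111100 = 16380
6239 = 01100001011111
→ AND → 01100001011100 = 6236
9346 = 10010010000010
→ OR → 11110011011110 = 15582

15582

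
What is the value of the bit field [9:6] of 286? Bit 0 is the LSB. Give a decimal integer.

4

v = 0100011110
Shift right by 6: 0100
Mask low 4 bits: 0100 = 4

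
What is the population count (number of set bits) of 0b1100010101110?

n = 1100010101110
Count the 1s: 1 + 1 + 1 + 1 + 1 + 1 + 1 = 7

7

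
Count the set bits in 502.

7

502 = 111110110
Count the 1s: 1 + 1 + 1 + 1 + 1 + 1 + 1 = 7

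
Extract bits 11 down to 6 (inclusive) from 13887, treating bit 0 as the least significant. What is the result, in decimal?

v = 11011000111111
Shift right by 6: 11011000
Mask low 6 bits: 011000 = 24

24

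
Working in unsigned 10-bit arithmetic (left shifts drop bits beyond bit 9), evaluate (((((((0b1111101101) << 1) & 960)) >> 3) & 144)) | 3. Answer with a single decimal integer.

19

0b1111101101 = 1111101101
→ << 1 (mod 2^10) → 1111011010 = 986
960 = 1111000000
→ & → 1111000000 = 960
→ >> 3 → 0001111000 = 120
144 = 0010010000
→ & → 0000010000 = 16
3 = 0000000011
→ | → 0000010011 = 19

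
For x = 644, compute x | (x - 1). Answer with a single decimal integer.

x = 1010000100 = 644
x - 1 = 1010000011
OR    = 1010000111 = 647
(x | (x - 1) sets all bits below the lowest set bit.)

647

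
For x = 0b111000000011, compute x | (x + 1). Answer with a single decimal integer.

x = 111000000011 = 3587
x + 1 = 111000000100
OR    = 111000000111 = 3591
(x | (x + 1) sets the lowest cleared bit.)

3591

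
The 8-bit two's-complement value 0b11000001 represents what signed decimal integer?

-63

pattern = 11000001 (MSB is 1 ⇒ negative)
Invert: 00111110, add 1 → 00111111 = 63, so the value is -63.
(Equivalently: 193 - 2^8 = 193 - 256 = -63.)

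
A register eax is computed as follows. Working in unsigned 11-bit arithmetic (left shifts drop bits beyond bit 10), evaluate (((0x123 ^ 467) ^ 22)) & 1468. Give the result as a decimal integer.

164

0x123 = 00100100011
467 = 00111010011
→ ^ → 00011110000 = 240
22 = 00000010110
→ ^ → 00011100110 = 230
1468 = 10110111100
→ & → 00010100100 = 164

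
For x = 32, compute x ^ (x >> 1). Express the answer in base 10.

48

x = 100000 = 32
x>>1 = 010000
XOR  = 110000 = 48
(x ^ (x >> 1) gives the standard binary-reflected Gray code of x.)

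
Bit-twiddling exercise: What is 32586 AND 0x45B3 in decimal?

17666

32586 = 111111101001010
0x45B3 = 100010110110011
AND → 100010100000010 = 17666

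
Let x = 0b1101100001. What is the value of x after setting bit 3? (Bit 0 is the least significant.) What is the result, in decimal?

873

x = 1101100001
bit 3 is currently 0; set it via x | (1 << 3) = x | 8
→ 1101101001 = 873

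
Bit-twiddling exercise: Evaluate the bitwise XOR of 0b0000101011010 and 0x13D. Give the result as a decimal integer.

103

a = 101011010
0x13D = 100111101
XOR → 001100111 = 103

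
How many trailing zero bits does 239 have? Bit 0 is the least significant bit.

239 = 11101111
Trailing zeros: 0, so the lowest set bit is bit 0 (value 1).

0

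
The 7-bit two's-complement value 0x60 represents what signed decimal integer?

-32

pattern = 1100000 (MSB is 1 ⇒ negative)
Invert: 0011111, add 1 → 0100000 = 32, so the value is -32.
(Equivalently: 96 - 2^7 = 96 - 128 = -32.)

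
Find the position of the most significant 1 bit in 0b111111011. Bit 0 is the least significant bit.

0b111111011 = 111111011
The topmost 1 is at position 8 (since 2^8 = 256 ≤ 507 < 512).

8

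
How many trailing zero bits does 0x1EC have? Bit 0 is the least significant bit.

0x1EC = 111101100
Trailing zeros: 2, so the lowest set bit is bit 2 (value 4).

2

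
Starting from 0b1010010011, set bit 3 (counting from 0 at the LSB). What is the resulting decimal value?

x = 1010010011
bit 3 is currently 0; set it via x | (1 << 3) = x | 8
→ 1010011011 = 667

667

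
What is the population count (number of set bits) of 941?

941 = 1110101101
Count the 1s: 1 + 1 + 1 + 1 + 1 + 1 + 1 = 7

7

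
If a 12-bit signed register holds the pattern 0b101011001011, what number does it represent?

pattern = 101011001011 (MSB is 1 ⇒ negative)
Invert: 010100110100, add 1 → 010100110101 = 1333, so the value is -1333.
(Equivalently: 2763 - 2^12 = 2763 - 4096 = -1333.)

-1333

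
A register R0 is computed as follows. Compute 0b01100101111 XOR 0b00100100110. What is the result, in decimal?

a = 1100101111
b = 0100100110
XOR → 1000001001 = 521

521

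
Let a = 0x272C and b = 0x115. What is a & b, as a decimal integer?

0x272C = 10011100101100
0x115 = 00000100010101
AND → 00000100000100 = 260

260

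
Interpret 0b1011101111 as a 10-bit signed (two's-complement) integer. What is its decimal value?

-273

pattern = 1011101111 (MSB is 1 ⇒ negative)
Invert: 0100010000, add 1 → 0100010001 = 273, so the value is -273.
(Equivalently: 751 - 2^10 = 751 - 1024 = -273.)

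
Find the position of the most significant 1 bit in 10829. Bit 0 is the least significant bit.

10829 = 10101001001101
The topmost 1 is at position 13 (since 2^13 = 8192 ≤ 10829 < 16384).

13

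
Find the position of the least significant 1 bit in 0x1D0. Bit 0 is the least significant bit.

0x1D0 = 111010000
Trailing zeros: 4, so the lowest set bit is bit 4 (value 16).

4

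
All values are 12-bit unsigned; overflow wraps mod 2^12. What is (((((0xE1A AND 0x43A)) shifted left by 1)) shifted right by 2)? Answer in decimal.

0xE1A = 111000011010
0x43A = 010000111010
→ AND → 010000011010 = 1050
→ shifted left by 1 (mod 2^12) → 100000110100 = 2100
→ shifted right by 2 → 001000001101 = 525

525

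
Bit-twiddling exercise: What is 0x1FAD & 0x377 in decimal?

805

0x1FAD = 1111110101101
0x377 = 0001101110111
AND → 0001100100101 = 805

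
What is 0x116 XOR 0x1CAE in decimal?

0x116 = 0000100010110
0x1CAE = 1110010101110
XOR → 1110110111000 = 7608

7608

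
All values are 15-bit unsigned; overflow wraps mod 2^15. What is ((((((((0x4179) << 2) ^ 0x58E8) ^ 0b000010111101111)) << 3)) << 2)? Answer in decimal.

0x4179 = 100000101111001
→ << 2 (mod 2^15) → 000010111100100 = 1508
0x58E8 = 101100011101000
→ ^ → 101110100001100 = 23820
0b000010111101111 = 000010111101111
→ ^ → 101100011100011 = 22755
→ << 3 (mod 2^15) → 100011100011000 = 18200
→ << 2 (mod 2^15) → 001110001100000 = 7264

7264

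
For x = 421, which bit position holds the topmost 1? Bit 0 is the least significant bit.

421 = 110100101
The topmost 1 is at position 8 (since 2^8 = 256 ≤ 421 < 512).

8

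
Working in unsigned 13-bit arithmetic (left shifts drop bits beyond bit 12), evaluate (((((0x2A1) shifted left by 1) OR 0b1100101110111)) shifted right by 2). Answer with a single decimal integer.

0x2A1 = 0001010100001
→ shifted left by 1 (mod 2^13) → 0010101000010 = 1346
0b1100101110111 = 1100101110111
→ OR → 1110101110111 = 7543
→ shifted right by 2 → 0011101011101 = 1885

1885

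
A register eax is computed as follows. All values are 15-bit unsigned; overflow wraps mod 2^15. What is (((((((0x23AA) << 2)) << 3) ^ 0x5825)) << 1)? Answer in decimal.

23242

0x23AA = 010001110101010
→ << 2 (mod 2^15) → 000111010101000 = 3752
→ << 3 (mod 2^15) → 111010101000000 = 30016
0x5825 = 101100000100101
→ ^ → 010110101100101 = 11621
→ << 1 (mod 2^15) → 101101011001010 = 23242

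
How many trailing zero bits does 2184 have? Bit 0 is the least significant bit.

3

2184 = 100010001000
Trailing zeros: 3, so the lowest set bit is bit 3 (value 8).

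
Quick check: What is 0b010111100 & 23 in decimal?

a = 10111100
23 = 00010111
AND → 00010100 = 20

20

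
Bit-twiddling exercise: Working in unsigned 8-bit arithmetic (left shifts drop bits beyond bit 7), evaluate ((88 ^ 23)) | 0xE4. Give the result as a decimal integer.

239

88 = 01011000
23 = 00010111
→ ^ → 01001111 = 79
0xE4 = 11100100
→ | → 11101111 = 239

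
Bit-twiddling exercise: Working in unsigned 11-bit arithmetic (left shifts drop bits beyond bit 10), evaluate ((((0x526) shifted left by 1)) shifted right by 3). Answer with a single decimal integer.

0x526 = 10100100110
→ shifted left by 1 (mod 2^11) → 01001001100 = 588
→ shifted right by 3 → 00001001001 = 73

73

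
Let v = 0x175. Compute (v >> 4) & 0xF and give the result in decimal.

v = 0101110101
Shift right by 4: 010111
Mask low 4 bits: 0111 = 7

7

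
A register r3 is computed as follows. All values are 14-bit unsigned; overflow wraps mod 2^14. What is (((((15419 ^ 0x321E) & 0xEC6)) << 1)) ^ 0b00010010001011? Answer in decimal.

15419 = 11110000111011
0x321E = 11001000011110
→ ^ → 00111000100101 = 3621
0xEC6 = 00111011000110
→ & → 00111000000100 = 3588
→ << 1 (mod 2^14) → 01110000001000 = 7176
0b00010010001011 = 00010010001011
→ ^ → 01100010000011 = 6275

6275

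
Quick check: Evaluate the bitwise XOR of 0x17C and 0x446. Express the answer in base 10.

1338

0x17C = 00101111100
0x446 = 10001000110
XOR → 10100111010 = 1338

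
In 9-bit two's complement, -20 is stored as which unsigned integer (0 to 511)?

20 in 9 bits: 000010100
Invert: 111101011
Add 1:  111101100 = 492
(Check: 2^9 - 20 = 512 - 20 = 492.)

492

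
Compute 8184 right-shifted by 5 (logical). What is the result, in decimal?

255

8184 = 1111111111000
shift right by 5 → 0000011111111 = 255
(equivalently, floor(8184 / 32))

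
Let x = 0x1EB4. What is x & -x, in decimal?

4

x = 1111010110100 = 7860
-x (two's complement) = …0000101001100
AND   = 0000000000100 = 4
(x & -x isolates the lowest set bit of x.)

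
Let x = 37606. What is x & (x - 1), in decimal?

x = 1001001011100110 = 37606
x - 1 = 1001001011100101
AND   = 1001001011100100 = 37604
(x & (x - 1) clears the lowest set bit of x.)

37604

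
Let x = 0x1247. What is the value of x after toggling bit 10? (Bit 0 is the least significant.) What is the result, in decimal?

x = 1001001000111
bit 10 is currently 0; toggle it via x ^ (1 << 10) = x ^ 1024
→ 1011001000111 = 5703

5703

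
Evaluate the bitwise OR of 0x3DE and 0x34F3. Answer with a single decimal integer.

0x3DE = 00001111011110
0x34F3 = 11010011110011
 OR → 11011111111111 = 14335

14335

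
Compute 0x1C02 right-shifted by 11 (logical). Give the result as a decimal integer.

3

0x1C02 = 1110000000010
shift right by 11 → 0000000000011 = 3
(equivalently, floor(7170 / 2048))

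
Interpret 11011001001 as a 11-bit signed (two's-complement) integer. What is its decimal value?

-311

pattern = 11011001001 (MSB is 1 ⇒ negative)
Invert: 00100110110, add 1 → 00100110111 = 311, so the value is -311.
(Equivalently: 1737 - 2^11 = 1737 - 2048 = -311.)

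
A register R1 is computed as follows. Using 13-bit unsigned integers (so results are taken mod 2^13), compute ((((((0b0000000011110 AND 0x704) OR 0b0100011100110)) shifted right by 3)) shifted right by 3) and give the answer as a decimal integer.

35

0b0000000011110 = 0000000011110
0x704 = 0011100000100
→ AND → 0000000000100 = 4
0b0100011100110 = 0100011100110
→ OR → 0100011100110 = 2278
→ shifted right by 3 → 0000100011100 = 284
→ shifted right by 3 → 0000000100011 = 35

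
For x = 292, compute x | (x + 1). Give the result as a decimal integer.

293

x = 100100100 = 292
x + 1 = 100100101
OR    = 100100101 = 293
(x | (x + 1) sets the lowest cleared bit.)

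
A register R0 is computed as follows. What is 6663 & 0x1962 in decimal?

6663 = 1101000000111
0x1962 = 1100101100010
AND → 1100000000010 = 6146

6146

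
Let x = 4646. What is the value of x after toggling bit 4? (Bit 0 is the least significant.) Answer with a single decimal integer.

x = 01001000100110
bit 4 is currently 0; toggle it via x ^ (1 << 4) = x ^ 16
→ 01001000110110 = 4662

4662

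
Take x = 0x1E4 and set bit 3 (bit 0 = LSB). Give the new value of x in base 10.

492

x = 0111100100
bit 3 is currently 0; set it via x | (1 << 3) = x | 8
→ 0111101100 = 492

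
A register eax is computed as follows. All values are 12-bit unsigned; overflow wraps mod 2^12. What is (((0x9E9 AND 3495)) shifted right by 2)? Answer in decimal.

0x9E9 = 100111101001
3495 = 110110100111
→ AND → 100110100001 = 2465
→ shifted right by 2 → 001001101000 = 616

616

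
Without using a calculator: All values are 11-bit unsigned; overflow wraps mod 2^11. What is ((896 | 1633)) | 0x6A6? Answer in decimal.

2023

896 = 01110000000
1633 = 11001100001
→ | → 11111100001 = 2017
0x6A6 = 11010100110
→ | → 11111100111 = 2023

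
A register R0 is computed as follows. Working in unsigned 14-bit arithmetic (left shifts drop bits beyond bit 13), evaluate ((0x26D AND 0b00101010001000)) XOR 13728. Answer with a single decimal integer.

14248

0x26D = 00001001101101
0b00101010001000 = 00101010001000
→ AND → 00001000001000 = 520
13728 = 11010110100000
→ XOR → 11011110101000 = 14248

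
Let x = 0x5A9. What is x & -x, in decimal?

1

x = 10110101001 = 1449
-x (two's complement) = …01001010111
AND   = 00000000001 = 1
(x & -x isolates the lowest set bit of x.)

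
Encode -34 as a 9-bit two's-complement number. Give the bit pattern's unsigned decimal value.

34 in 9 bits: 000100010
Invert: 111011101
Add 1:  111011110 = 478
(Check: 2^9 - 34 = 512 - 34 = 478.)

478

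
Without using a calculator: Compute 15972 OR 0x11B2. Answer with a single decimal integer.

15972 = 11111001100100
0x11B2 = 01000110110010
 OR → 11111111110110 = 16374

16374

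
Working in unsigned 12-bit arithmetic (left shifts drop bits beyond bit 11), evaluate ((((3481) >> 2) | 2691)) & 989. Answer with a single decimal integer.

965

3481 = 110110011001
→ >> 2 → 001101100110 = 870
2691 = 101010000011
→ | → 101111100111 = 3047
989 = 001111011101
→ & → 001111000101 = 965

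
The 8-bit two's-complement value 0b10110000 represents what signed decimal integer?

pattern = 10110000 (MSB is 1 ⇒ negative)
Invert: 01001111, add 1 → 01010000 = 80, so the value is -80.
(Equivalently: 176 - 2^8 = 176 - 256 = -80.)

-80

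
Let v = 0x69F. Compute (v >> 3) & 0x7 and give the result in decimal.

3

v = 011010011111
Shift right by 3: 011010011
Mask low 3 bits: 011 = 3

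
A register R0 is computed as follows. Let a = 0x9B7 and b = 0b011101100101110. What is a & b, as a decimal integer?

2342

0x9B7 = 00100110110111
b = 11101100101110
AND → 00100100100110 = 2342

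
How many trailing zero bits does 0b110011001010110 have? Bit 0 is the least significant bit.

0b110011001010110 = 110011001010110
Trailing zeros: 1, so the lowest set bit is bit 1 (value 2).

1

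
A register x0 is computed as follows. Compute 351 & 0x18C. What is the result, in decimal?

268

351 = 101011111
0x18C = 110001100
AND → 100001100 = 268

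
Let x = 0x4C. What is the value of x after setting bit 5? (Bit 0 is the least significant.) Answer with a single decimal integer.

108

x = 0001001100
bit 5 is currently 0; set it via x | (1 << 5) = x | 32
→ 0001101100 = 108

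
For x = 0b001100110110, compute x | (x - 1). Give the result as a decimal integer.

823

x = 1100110110 = 822
x - 1 = 1100110101
OR    = 1100110111 = 823
(x | (x - 1) sets all bits below the lowest set bit.)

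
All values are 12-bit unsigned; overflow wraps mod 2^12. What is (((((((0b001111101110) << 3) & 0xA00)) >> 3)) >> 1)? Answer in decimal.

0b001111101110 = 001111101110
→ << 3 (mod 2^12) → 111101110000 = 3952
0xA00 = 101000000000
→ & → 101000000000 = 2560
→ >> 3 → 000101000000 = 320
→ >> 1 → 000010100000 = 160

160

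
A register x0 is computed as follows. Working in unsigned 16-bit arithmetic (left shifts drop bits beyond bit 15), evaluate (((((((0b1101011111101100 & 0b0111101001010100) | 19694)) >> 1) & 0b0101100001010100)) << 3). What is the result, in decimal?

17056

0b1101011111101100 = 1101011111101100
0b0111101001010100 = 0111101001010100
→ & → 0101001001000100 = 21060
19694 = 0100110011101110
→ | → 0101111011101110 = 24302
→ >> 1 → 0010111101110111 = 12151
0b0101100001010100 = 0101100001010100
→ & → 0000100001010100 = 2132
→ << 3 (mod 2^16) → 0100001010100000 = 17056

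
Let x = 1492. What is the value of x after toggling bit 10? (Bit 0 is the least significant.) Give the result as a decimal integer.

468

x = 010111010100
bit 10 is currently 1; toggle it via x ^ (1 << 10) = x ^ 1024
→ 000111010100 = 468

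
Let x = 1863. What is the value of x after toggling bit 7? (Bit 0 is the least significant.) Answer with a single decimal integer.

1991

x = 011101000111
bit 7 is currently 0; toggle it via x ^ (1 << 7) = x ^ 128
→ 011111000111 = 1991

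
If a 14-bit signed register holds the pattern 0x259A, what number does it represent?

pattern = 10010110011010 (MSB is 1 ⇒ negative)
Invert: 01101001100101, add 1 → 01101001100110 = 6758, so the value is -6758.
(Equivalently: 9626 - 2^14 = 9626 - 16384 = -6758.)

-6758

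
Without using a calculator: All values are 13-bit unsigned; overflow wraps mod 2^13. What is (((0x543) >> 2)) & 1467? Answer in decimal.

272

0x543 = 0010101000011
→ >> 2 → 0000101010000 = 336
1467 = 0010110111011
→ & → 0000100010000 = 272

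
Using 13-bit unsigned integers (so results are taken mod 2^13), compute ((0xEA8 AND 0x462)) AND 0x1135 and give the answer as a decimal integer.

0xEA8 = 0111010101000
0x462 = 0010001100010
→ AND → 0010000100000 = 1056
0x1135 = 1000100110101
→ AND → 0000000100000 = 32

32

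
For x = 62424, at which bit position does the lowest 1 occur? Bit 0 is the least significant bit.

3

62424 = 1111001111011000
Trailing zeros: 3, so the lowest set bit is bit 3 (value 8).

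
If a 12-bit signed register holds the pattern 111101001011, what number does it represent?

-181

pattern = 111101001011 (MSB is 1 ⇒ negative)
Invert: 000010110100, add 1 → 000010110101 = 181, so the value is -181.
(Equivalently: 3915 - 2^12 = 3915 - 4096 = -181.)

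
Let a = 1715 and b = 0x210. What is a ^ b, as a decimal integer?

1715 = 11010110011
0x210 = 01000010000
XOR → 10010100011 = 1187

1187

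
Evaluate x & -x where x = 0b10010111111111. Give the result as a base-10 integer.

x = 10010111111111 = 9727
-x (two's complement) = …01101000000001
AND   = 00000000000001 = 1
(x & -x isolates the lowest set bit of x.)

1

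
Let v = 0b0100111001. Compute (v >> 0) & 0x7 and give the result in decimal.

v = 0100111001
Shift right by 0: 0100111001
Mask low 3 bits: 001 = 1

1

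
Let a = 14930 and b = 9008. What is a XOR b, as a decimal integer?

14930 = 11101001010010
9008 = 10001100110000
XOR → 01100101100010 = 6498

6498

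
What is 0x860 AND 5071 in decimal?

64

0x860 = 0100001100000
5071 = 1001111001111
AND → 0000001000000 = 64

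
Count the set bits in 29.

4

29 = 11101
Count the 1s: 1 + 1 + 1 + 1 = 4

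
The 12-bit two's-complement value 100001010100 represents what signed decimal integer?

-1964

pattern = 100001010100 (MSB is 1 ⇒ negative)
Invert: 011110101011, add 1 → 011110101100 = 1964, so the value is -1964.
(Equivalently: 2132 - 2^12 = 2132 - 4096 = -1964.)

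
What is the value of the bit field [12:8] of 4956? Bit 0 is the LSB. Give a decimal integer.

19

v = 1001101011100
Shift right by 8: 10011
Mask low 5 bits: 10011 = 19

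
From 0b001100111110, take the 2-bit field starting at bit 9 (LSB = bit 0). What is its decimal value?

1

v = 001100111110
Shift right by 9: 001
Mask low 2 bits: 01 = 1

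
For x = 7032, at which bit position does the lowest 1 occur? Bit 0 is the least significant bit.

7032 = 1101101111000
Trailing zeros: 3, so the lowest set bit is bit 3 (value 8).

3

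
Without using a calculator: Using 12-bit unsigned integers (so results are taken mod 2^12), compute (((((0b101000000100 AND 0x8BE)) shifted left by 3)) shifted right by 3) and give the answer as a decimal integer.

4

0b101000000100 = 101000000100
0x8BE = 100010111110
→ AND → 100000000100 = 2052
→ shifted left by 3 (mod 2^12) → 000000100000 = 32
→ shifted right by 3 → 000000000100 = 4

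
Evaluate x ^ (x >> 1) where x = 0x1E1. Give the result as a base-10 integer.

x = 111100001 = 481
x>>1 = 011110000
XOR  = 100010001 = 273
(x ^ (x >> 1) gives the standard binary-reflected Gray code of x.)

273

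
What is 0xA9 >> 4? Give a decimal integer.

0xA9 = 10101001
shift right by 4 → 00001010 = 10
(equivalently, floor(169 / 16))

10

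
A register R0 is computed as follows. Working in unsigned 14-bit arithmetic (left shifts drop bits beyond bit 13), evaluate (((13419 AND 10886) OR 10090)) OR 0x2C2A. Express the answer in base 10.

12138

13419 = 11010001101011
10886 = 10101010000110
→ AND → 10000000000010 = 8194
10090 = 10011101101010
→ OR → 10011101101010 = 10090
0x2C2A = 10110000101010
→ OR → 10111101101010 = 12138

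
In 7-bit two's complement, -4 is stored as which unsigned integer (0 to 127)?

4 in 7 bits: 0000100
Invert: 1111011
Add 1:  1111100 = 124
(Check: 2^7 - 4 = 128 - 4 = 124.)

124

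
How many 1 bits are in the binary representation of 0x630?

4

0x630 = 11000110000
Count the 1s: 1 + 1 + 1 + 1 = 4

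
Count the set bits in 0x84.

0x84 = 10000100
Count the 1s: 1 + 1 = 2

2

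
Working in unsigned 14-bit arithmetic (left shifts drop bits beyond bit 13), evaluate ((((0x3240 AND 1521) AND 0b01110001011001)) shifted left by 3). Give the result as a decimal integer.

512

0x3240 = 11001001000000
1521 = 00010111110001
→ AND → 00000001000000 = 64
0b01110001011001 = 01110001011001
→ AND → 00000001000000 = 64
→ shifted left by 3 (mod 2^14) → 00001000000000 = 512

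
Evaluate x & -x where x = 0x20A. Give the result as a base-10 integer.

2

x = 1000001010 = 522
-x (two's complement) = …0111110110
AND   = 0000000010 = 2
(x & -x isolates the lowest set bit of x.)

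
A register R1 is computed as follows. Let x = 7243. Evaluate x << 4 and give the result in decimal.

7243 = 00001110001001011
shift left by 4 → 11100010010110000 = 115888
(equivalently, 7243 × 2^4 = 7243 × 16)

115888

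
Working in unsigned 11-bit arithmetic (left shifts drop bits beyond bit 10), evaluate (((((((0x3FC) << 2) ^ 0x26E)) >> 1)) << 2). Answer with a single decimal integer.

828

0x3FC = 01111111100
→ << 2 (mod 2^11) → 11111110000 = 2032
0x26E = 01001101110
→ ^ → 10110011110 = 1438
→ >> 1 → 01011001111 = 719
→ << 2 (mod 2^11) → 01100111100 = 828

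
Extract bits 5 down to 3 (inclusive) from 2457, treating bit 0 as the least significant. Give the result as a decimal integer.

v = 100110011001
Shift right by 3: 100110011
Mask low 3 bits: 011 = 3

3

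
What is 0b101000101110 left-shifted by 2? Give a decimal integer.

x = 00101000101110
shift left by 2 → 10100010111000 = 10424
(equivalently, 2606 × 2^2 = 2606 × 4)

10424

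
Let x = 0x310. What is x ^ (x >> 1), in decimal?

x = 1100010000 = 784
x>>1 = 0110001000
XOR  = 1010011000 = 664
(x ^ (x >> 1) gives the standard binary-reflected Gray code of x.)

664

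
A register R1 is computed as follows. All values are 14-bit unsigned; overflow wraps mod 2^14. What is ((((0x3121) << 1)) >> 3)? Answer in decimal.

1096

0x3121 = 11000100100001
→ << 1 (mod 2^14) → 10001001000010 = 8770
→ >> 3 → 00010001001000 = 1096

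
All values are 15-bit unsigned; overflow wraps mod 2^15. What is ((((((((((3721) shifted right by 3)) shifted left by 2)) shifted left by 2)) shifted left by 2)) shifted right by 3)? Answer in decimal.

3721 = 000111010001001
→ shifted right by 3 → 000000111010001 = 465
→ shifted left by 2 (mod 2^15) → 000011101000100 = 1860
→ shifted left by 2 (mod 2^15) → 001110100010000 = 7440
→ shifted left by 2 (mod 2^15) → 111010001000000 = 29760
→ shifted right by 3 → 000111010001000 = 3720

3720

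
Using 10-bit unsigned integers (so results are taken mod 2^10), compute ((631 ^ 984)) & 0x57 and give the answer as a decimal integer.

7

631 = 1001110111
984 = 1111011000
→ ^ → 0110101111 = 431
0x57 = 0001010111
→ & → 0000000111 = 7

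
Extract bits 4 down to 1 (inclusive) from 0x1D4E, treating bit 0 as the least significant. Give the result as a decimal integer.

7

v = 1110101001110
Shift right by 1: 111010100111
Mask low 4 bits: 0111 = 7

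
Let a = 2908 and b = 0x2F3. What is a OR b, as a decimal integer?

3071

2908 = 101101011100
0x2F3 = 001011110011
 OR → 101111111111 = 3071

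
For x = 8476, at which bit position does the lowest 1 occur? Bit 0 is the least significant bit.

8476 = 10000100011100
Trailing zeros: 2, so the lowest set bit is bit 2 (value 4).

2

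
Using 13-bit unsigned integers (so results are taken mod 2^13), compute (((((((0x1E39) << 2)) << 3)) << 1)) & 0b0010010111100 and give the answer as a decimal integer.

1024

0x1E39 = 1111000111001
→ << 2 (mod 2^13) → 1100011100100 = 6372
→ << 3 (mod 2^13) → 0011100100000 = 1824
→ << 1 (mod 2^13) → 0111001000000 = 3648
0b0010010111100 = 0010010111100
→ & → 0010000000000 = 1024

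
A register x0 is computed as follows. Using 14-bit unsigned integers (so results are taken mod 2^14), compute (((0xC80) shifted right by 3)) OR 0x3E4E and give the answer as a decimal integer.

16350

0xC80 = 00110010000000
→ shifted right by 3 → 00000110010000 = 400
0x3E4E = 11111001001110
→ OR → 11111111011110 = 16350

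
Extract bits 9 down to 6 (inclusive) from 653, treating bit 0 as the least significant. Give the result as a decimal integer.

v = 1010001101
Shift right by 6: 1010
Mask low 4 bits: 1010 = 10

10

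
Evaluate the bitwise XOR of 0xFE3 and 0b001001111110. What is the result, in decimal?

3485

0xFE3 = 111111100011
b = 001001111110
XOR → 110110011101 = 3485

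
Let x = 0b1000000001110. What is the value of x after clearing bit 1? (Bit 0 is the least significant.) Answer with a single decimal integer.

4108

x = 1000000001110
bit 1 is currently 1; clear it via x & ~(1 << 1) = x & ~2
→ 1000000001100 = 4108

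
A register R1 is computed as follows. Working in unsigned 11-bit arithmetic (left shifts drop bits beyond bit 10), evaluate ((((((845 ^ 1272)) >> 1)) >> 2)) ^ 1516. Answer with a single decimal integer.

845 = 01101001101
1272 = 10011111000
→ ^ → 11110110101 = 1973
→ >> 1 → 01111011010 = 986
→ >> 2 → 00011110110 = 246
1516 = 10111101100
→ ^ → 10100011010 = 1306

1306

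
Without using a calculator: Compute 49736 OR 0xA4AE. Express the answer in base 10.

49736 = 1100001001001000
0xA4AE = 1010010010101110
 OR → 1110011011101110 = 59118

59118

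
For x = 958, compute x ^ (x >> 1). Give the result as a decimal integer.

609

x = 1110111110 = 958
x>>1 = 0111011111
XOR  = 1001100001 = 609
(x ^ (x >> 1) gives the standard binary-reflected Gray code of x.)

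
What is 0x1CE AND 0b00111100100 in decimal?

0x1CE = 111001110
b = 111100100
AND → 111000100 = 452

452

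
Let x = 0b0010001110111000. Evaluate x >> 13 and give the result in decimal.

x = 10001110111000
shift right by 13 → 00000000000001 = 1
(equivalently, floor(9144 / 8192))

1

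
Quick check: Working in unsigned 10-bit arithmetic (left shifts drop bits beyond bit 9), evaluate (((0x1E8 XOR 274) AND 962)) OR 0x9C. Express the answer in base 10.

222

0x1E8 = 0111101000
274 = 0100010010
→ XOR → 0011111010 = 250
962 = 1111000010
→ AND → 0011000010 = 194
0x9C = 0010011100
→ OR → 0011011110 = 222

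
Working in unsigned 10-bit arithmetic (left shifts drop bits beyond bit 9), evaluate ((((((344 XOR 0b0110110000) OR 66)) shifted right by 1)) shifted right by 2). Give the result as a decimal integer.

344 = 0101011000
0b0110110000 = 0110110000
→ XOR → 0011101000 = 232
66 = 0001000010
→ OR → 0011101010 = 234
→ shifted right by 1 → 0001110101 = 117
→ shifted right by 2 → 0000011101 = 29

29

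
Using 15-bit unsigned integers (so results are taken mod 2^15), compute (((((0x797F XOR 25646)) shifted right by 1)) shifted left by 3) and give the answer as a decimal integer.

0x797F = 111100101111111
25646 = 110010000101110
→ XOR → 001110101010001 = 7505
→ shifted right by 1 → 000111010101000 = 3752
→ shifted left by 3 (mod 2^15) → 111010101000000 = 30016

30016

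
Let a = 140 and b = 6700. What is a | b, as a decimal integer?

6828

140 = 0000010001100
6700 = 1101000101100
 OR → 1101010101100 = 6828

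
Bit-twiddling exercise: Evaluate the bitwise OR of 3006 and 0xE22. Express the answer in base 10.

4030

3006 = 101110111110
0xE22 = 111000100010
 OR → 111110111110 = 4030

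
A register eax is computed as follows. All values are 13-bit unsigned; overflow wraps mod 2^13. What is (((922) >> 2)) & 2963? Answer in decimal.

130

922 = 0001110011010
→ >> 2 → 0000011100110 = 230
2963 = 0101110010011
→ & → 0000010000010 = 130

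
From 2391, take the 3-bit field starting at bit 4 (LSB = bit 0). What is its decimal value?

v = 0100101010111
Shift right by 4: 010010101
Mask low 3 bits: 101 = 5

5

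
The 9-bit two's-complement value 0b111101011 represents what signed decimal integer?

-21

pattern = 111101011 (MSB is 1 ⇒ negative)
Invert: 000010100, add 1 → 000010101 = 21, so the value is -21.
(Equivalently: 491 - 2^9 = 491 - 512 = -21.)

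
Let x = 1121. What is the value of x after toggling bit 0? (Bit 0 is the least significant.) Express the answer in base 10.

1120

x = 00010001100001
bit 0 is currently 1; toggle it via x ^ (1 << 0) = x ^ 1
→ 00010001100000 = 1120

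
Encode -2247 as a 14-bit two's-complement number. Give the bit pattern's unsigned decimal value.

14137

2247 in 14 bits: 00100011000111
Invert: 11011100111000
Add 1:  11011100111001 = 14137
(Check: 2^14 - 2247 = 16384 - 2247 = 14137.)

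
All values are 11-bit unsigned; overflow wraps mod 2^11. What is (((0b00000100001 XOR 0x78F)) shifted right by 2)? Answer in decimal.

0b00000100001 = 00000100001
0x78F = 11110001111
→ XOR → 11110101110 = 1966
→ shifted right by 2 → 00111101011 = 491

491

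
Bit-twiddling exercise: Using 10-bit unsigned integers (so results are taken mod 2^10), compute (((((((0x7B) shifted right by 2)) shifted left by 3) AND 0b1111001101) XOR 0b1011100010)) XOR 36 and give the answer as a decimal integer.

518

0x7B = 0001111011
→ shifted right by 2 → 0000011110 = 30
→ shifted left by 3 (mod 2^10) → 0011110000 = 240
0b1111001101 = 1111001101
→ AND → 0011000000 = 192
0b1011100010 = 1011100010
→ XOR → 1000100010 = 546
36 = 0000100100
→ XOR → 1000000110 = 518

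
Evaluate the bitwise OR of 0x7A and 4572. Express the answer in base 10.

0x7A = 0000001111010
4572 = 1000111011100
 OR → 1000111111110 = 4606

4606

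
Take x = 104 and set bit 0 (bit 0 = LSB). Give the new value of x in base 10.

x = 001101000
bit 0 is currently 0; set it via x | (1 << 0) = x | 1
→ 001101001 = 105

105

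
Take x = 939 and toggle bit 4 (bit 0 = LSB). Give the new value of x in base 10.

955

x = 1110101011
bit 4 is currently 0; toggle it via x ^ (1 << 4) = x ^ 16
→ 1110111011 = 955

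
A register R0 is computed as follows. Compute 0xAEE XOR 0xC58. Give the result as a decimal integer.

1718

0xAEE = 101011101110
0xC58 = 110001011000
XOR → 011010110110 = 1718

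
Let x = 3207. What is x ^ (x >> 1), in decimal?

2756

x = 110010000111 = 3207
x>>1 = 011001000011
XOR  = 101011000100 = 2756
(x ^ (x >> 1) gives the standard binary-reflected Gray code of x.)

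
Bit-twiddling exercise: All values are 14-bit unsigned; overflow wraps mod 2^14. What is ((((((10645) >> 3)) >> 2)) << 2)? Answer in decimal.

1328

10645 = 10100110010101
→ >> 3 → 00010100110010 = 1330
→ >> 2 → 00000101001100 = 332
→ << 2 (mod 2^14) → 00010100110000 = 1328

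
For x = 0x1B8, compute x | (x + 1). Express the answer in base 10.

x = 110111000 = 440
x + 1 = 110111001
OR    = 110111001 = 441
(x | (x + 1) sets the lowest cleared bit.)

441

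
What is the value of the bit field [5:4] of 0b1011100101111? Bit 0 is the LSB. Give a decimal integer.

2

v = 1011100101111
Shift right by 4: 101110010
Mask low 2 bits: 10 = 2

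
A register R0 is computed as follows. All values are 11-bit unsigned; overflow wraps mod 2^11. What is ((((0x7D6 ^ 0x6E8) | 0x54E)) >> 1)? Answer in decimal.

703

0x7D6 = 11111010110
0x6E8 = 11011101000
→ ^ → 00100111110 = 318
0x54E = 10101001110
→ | → 10101111110 = 1406
→ >> 1 → 01010111111 = 703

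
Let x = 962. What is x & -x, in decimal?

2

x = 1111000010 = 962
-x (two's complement) = …0000111110
AND   = 0000000010 = 2
(x & -x isolates the lowest set bit of x.)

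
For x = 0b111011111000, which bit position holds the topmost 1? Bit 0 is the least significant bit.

0b111011111000 = 111011111000
The topmost 1 is at position 11 (since 2^11 = 2048 ≤ 3832 < 4096).

11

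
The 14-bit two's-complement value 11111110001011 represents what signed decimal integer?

pattern = 11111110001011 (MSB is 1 ⇒ negative)
Invert: 00000001110100, add 1 → 00000001110101 = 117, so the value is -117.
(Equivalently: 16267 - 2^14 = 16267 - 16384 = -117.)

-117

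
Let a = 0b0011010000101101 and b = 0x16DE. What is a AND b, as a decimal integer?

5132

a = 11010000101101
0x16DE = 01011011011110
AND → 01010000001100 = 5132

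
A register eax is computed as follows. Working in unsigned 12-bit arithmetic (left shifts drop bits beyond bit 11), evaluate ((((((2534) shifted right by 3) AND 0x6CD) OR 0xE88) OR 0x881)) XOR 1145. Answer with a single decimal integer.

2804

2534 = 100111100110
→ shifted right by 3 → 000100111100 = 316
0x6CD = 011011001101
→ AND → 000000001100 = 12
0xE88 = 111010001000
→ OR → 111010001100 = 3724
0x881 = 100010000001
→ OR → 111010001101 = 3725
1145 = 010001111001
→ XOR → 101011110100 = 2804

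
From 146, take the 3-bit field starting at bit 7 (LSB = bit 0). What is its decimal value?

v = 0010010010
Shift right by 7: 001
Mask low 3 bits: 001 = 1

1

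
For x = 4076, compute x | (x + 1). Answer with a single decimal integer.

4077

x = 111111101100 = 4076
x + 1 = 111111101101
OR    = 111111101101 = 4077
(x | (x + 1) sets the lowest cleared bit.)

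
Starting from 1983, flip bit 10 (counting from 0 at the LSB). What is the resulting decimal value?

x = 011110111111
bit 10 is currently 1; toggle it via x ^ (1 << 10) = x ^ 1024
→ 001110111111 = 959

959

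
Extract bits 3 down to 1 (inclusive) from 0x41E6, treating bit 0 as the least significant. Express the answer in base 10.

3

v = 100000111100110
Shift right by 1: 10000011110011
Mask low 3 bits: 011 = 3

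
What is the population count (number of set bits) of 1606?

1606 = 11001000110
Count the 1s: 1 + 1 + 1 + 1 + 1 = 5

5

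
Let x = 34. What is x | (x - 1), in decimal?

35

x = 100010 = 34
x - 1 = 100001
OR    = 100011 = 35
(x | (x - 1) sets all bits below the lowest set bit.)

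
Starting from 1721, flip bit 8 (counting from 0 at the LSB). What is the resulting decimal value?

x = 11010111001
bit 8 is currently 0; toggle it via x ^ (1 << 8) = x ^ 256
→ 11110111001 = 1977

1977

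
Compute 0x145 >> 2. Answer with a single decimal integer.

81

0x145 = 101000101
shift right by 2 → 001010001 = 81
(equivalently, floor(325 / 4))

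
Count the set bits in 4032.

6

4032 = 111111000000
Count the 1s: 1 + 1 + 1 + 1 + 1 + 1 = 6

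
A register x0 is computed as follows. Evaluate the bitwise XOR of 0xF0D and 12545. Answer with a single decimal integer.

0xF0D = 00111100001101
12545 = 11000100000001
XOR → 11111000001100 = 15884

15884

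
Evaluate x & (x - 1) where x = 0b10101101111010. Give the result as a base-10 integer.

11128

x = 10101101111010 = 11130
x - 1 = 10101101111001
AND   = 10101101111000 = 11128
(x & (x - 1) clears the lowest set bit of x.)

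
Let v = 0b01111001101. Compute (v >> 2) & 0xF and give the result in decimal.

3

v = 01111001101
Shift right by 2: 011110011
Mask low 4 bits: 0011 = 3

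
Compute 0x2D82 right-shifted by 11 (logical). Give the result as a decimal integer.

0x2D82 = 10110110000010
shift right by 11 → 00000000000101 = 5
(equivalently, floor(11650 / 2048))

5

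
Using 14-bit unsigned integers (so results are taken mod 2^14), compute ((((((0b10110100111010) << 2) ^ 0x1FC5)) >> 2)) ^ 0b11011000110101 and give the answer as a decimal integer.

15614

0b10110100111010 = 10110100111010
→ << 2 (mod 2^14) → 11010011101000 = 13544
0x1FC5 = 01111111000101
→ ^ → 10101100101101 = 11053
→ >> 2 → 00101011001011 = 2763
0b11011000110101 = 11011000110101
→ ^ → 11110011111110 = 15614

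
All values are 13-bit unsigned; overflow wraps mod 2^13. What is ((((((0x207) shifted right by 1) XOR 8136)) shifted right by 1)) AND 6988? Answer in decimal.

2884

0x207 = 0001000000111
→ shifted right by 1 → 0000100000011 = 259
8136 = 1111111001000
→ XOR → 1111011001011 = 7883
→ shifted right by 1 → 0111101100101 = 3941
6988 = 1101101001100
→ AND → 0101101000100 = 2884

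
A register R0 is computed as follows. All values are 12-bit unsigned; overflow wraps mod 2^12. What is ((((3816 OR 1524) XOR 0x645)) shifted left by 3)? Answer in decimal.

3528

3816 = 111011101000
1524 = 010111110100
→ OR → 111111111100 = 4092
0x645 = 011001000101
→ XOR → 100110111001 = 2489
→ shifted left by 3 (mod 2^12) → 110111001000 = 3528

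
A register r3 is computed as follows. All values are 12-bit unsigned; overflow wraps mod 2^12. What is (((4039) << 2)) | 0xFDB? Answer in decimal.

4039 = 111111000111
→ << 2 (mod 2^12) → 111100011100 = 3868
0xFDB = 111111011011
→ | → 111111011111 = 4063

4063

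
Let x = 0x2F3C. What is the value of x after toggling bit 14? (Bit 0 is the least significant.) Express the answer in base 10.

x = 0010111100111100
bit 14 is currently 0; toggle it via x ^ (1 << 14) = x ^ 16384
→ 0110111100111100 = 28476

28476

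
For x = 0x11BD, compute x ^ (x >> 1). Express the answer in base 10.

6499

x = 1000110111101 = 4541
x>>1 = 0100011011110
XOR  = 1100101100011 = 6499
(x ^ (x >> 1) gives the standard binary-reflected Gray code of x.)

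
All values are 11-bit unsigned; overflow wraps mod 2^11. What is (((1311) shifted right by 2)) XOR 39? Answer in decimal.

352

1311 = 10100011111
→ shifted right by 2 → 00101000111 = 327
39 = 00000100111
→ XOR → 00101100000 = 352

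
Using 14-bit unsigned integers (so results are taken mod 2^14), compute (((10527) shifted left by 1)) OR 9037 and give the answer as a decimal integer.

13183

10527 = 10100100011111
→ shifted left by 1 (mod 2^14) → 01001000111110 = 4670
9037 = 10001101001101
→ OR → 11001101111111 = 13183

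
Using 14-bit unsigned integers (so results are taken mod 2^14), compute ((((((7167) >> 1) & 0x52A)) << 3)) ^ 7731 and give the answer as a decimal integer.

14179

7167 = 01101111111111
→ >> 1 → 00110111111111 = 3583
0x52A = 00010100101010
→ & → 00010100101010 = 1322
→ << 3 (mod 2^14) → 10100101010000 = 10576
7731 = 01111000110011
→ ^ → 11011101100011 = 14179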